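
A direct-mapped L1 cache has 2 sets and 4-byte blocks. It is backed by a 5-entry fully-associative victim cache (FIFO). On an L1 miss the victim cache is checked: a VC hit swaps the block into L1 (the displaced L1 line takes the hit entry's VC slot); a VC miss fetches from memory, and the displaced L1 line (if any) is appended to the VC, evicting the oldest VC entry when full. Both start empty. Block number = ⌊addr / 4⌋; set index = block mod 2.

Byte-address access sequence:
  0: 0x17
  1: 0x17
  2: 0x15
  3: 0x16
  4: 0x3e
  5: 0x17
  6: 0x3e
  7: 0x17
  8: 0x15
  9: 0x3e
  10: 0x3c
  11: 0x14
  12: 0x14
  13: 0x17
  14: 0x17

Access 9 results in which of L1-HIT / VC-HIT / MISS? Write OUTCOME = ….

OUTCOME = VC-HIT

#0 0x17→b5/s1 MISS; vc=[]
#1 0x17→b5/s1 L1-HIT; vc=[]
#2 0x15→b5/s1 L1-HIT; vc=[]
#3 0x16→b5/s1 L1-HIT; vc=[]
#4 0x3e→b15/s1 MISS; vc=[5]
#5 0x17→b5/s1 VC-HIT; vc=[15]
#6 0x3e→b15/s1 VC-HIT; vc=[5]
#7 0x17→b5/s1 VC-HIT; vc=[15]
#8 0x15→b5/s1 L1-HIT; vc=[15]
#9 0x3e→b15/s1 VC-HIT; vc=[5]
#10 0x3c→b15/s1 L1-HIT; vc=[5]
#11 0x14→b5/s1 VC-HIT; vc=[15]
#12 0x14→b5/s1 L1-HIT; vc=[15]
#13 0x17→b5/s1 L1-HIT; vc=[15]
#14 0x17→b5/s1 L1-HIT; vc=[15]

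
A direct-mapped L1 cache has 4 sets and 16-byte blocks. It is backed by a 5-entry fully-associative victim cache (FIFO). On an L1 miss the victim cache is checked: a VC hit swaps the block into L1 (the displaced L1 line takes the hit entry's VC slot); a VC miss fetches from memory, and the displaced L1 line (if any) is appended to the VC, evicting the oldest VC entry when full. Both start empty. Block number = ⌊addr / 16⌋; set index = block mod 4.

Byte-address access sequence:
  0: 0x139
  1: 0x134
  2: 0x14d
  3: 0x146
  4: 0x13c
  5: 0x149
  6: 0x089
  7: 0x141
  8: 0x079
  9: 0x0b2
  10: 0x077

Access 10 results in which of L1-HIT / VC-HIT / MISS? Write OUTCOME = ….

OUTCOME = VC-HIT

  [0] addr=0x139 blk=19 s=3: MISS | VC []
  [1] addr=0x134 blk=19 s=3: L1-HIT | VC []
  [2] addr=0x14d blk=20 s=0: MISS | VC []
  [3] addr=0x146 blk=20 s=0: L1-HIT | VC []
  [4] addr=0x13c blk=19 s=3: L1-HIT | VC []
  [5] addr=0x149 blk=20 s=0: L1-HIT | VC []
  [6] addr=0x89 blk=8 s=0: MISS | VC [20]
  [7] addr=0x141 blk=20 s=0: VC-HIT | VC [8]
  [8] addr=0x79 blk=7 s=3: MISS | VC [8, 19]
  [9] addr=0xb2 blk=11 s=3: MISS | VC [8, 19, 7]
  [10] addr=0x77 blk=7 s=3: VC-HIT | VC [8, 19, 11]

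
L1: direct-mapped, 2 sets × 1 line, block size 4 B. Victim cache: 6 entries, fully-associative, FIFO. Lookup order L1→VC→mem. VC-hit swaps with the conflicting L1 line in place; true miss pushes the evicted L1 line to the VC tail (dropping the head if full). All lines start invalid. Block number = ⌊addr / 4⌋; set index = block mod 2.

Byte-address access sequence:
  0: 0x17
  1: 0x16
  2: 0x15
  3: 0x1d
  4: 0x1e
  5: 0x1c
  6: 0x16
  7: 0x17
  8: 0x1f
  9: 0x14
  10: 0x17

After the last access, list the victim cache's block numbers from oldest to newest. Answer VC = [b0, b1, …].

VC = [7]

#0 0x17→b5/s1 MISS; vc=[]
#1 0x16→b5/s1 L1-HIT; vc=[]
#2 0x15→b5/s1 L1-HIT; vc=[]
#3 0x1d→b7/s1 MISS; vc=[5]
#4 0x1e→b7/s1 L1-HIT; vc=[5]
#5 0x1c→b7/s1 L1-HIT; vc=[5]
#6 0x16→b5/s1 VC-HIT; vc=[7]
#7 0x17→b5/s1 L1-HIT; vc=[7]
#8 0x1f→b7/s1 VC-HIT; vc=[5]
#9 0x14→b5/s1 VC-HIT; vc=[7]
#10 0x17→b5/s1 L1-HIT; vc=[7]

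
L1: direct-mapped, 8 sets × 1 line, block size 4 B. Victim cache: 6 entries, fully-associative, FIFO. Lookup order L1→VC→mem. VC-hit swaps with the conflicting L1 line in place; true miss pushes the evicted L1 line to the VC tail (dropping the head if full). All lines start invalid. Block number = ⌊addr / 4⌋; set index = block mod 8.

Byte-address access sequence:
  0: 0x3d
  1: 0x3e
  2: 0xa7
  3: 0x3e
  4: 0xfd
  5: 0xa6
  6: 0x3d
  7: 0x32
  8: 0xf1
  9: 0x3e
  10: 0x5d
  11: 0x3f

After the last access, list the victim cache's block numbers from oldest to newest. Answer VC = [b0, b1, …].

0: 0x3d (blk 15, set 7) → MISS  vc=[]
1: 0x3e (blk 15, set 7) → L1-HIT  vc=[]
2: 0xa7 (blk 41, set 1) → MISS  vc=[]
3: 0x3e (blk 15, set 7) → L1-HIT  vc=[]
4: 0xfd (blk 63, set 7) → MISS  vc=[15]
5: 0xa6 (blk 41, set 1) → L1-HIT  vc=[15]
6: 0x3d (blk 15, set 7) → VC-HIT  vc=[63]
7: 0x32 (blk 12, set 4) → MISS  vc=[63]
8: 0xf1 (blk 60, set 4) → MISS  vc=[63, 12]
9: 0x3e (blk 15, set 7) → L1-HIT  vc=[63, 12]
10: 0x5d (blk 23, set 7) → MISS  vc=[63, 12, 15]
11: 0x3f (blk 15, set 7) → VC-HIT  vc=[63, 12, 23]

VC = [63, 12, 23]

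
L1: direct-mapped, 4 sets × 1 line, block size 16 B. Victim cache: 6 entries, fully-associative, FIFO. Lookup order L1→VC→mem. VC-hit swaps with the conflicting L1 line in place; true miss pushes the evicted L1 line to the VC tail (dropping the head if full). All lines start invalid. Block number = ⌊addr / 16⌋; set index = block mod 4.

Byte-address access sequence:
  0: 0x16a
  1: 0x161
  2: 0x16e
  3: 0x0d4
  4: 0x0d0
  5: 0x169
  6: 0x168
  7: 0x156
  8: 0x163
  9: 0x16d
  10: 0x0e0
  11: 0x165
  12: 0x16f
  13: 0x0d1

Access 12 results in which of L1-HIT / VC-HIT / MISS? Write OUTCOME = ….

0: 0x16a (blk 22, set 2) → MISS  vc=[]
1: 0x161 (blk 22, set 2) → L1-HIT  vc=[]
2: 0x16e (blk 22, set 2) → L1-HIT  vc=[]
3: 0xd4 (blk 13, set 1) → MISS  vc=[]
4: 0xd0 (blk 13, set 1) → L1-HIT  vc=[]
5: 0x169 (blk 22, set 2) → L1-HIT  vc=[]
6: 0x168 (blk 22, set 2) → L1-HIT  vc=[]
7: 0x156 (blk 21, set 1) → MISS  vc=[13]
8: 0x163 (blk 22, set 2) → L1-HIT  vc=[13]
9: 0x16d (blk 22, set 2) → L1-HIT  vc=[13]
10: 0xe0 (blk 14, set 2) → MISS  vc=[13, 22]
11: 0x165 (blk 22, set 2) → VC-HIT  vc=[13, 14]
12: 0x16f (blk 22, set 2) → L1-HIT  vc=[13, 14]
13: 0xd1 (blk 13, set 1) → VC-HIT  vc=[21, 14]

OUTCOME = L1-HIT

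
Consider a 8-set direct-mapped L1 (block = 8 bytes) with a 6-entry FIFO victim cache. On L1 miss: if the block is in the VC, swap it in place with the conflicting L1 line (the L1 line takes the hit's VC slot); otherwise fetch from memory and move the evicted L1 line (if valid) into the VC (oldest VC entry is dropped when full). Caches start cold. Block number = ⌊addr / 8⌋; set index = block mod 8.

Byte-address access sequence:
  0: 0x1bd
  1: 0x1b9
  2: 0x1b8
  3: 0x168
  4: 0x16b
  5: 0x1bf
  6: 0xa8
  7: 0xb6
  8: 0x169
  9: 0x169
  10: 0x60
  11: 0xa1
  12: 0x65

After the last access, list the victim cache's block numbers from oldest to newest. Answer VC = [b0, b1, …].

VC = [21, 20]

#0 0x1bd→b55/s7 MISS; vc=[]
#1 0x1b9→b55/s7 L1-HIT; vc=[]
#2 0x1b8→b55/s7 L1-HIT; vc=[]
#3 0x168→b45/s5 MISS; vc=[]
#4 0x16b→b45/s5 L1-HIT; vc=[]
#5 0x1bf→b55/s7 L1-HIT; vc=[]
#6 0xa8→b21/s5 MISS; vc=[45]
#7 0xb6→b22/s6 MISS; vc=[45]
#8 0x169→b45/s5 VC-HIT; vc=[21]
#9 0x169→b45/s5 L1-HIT; vc=[21]
#10 0x60→b12/s4 MISS; vc=[21]
#11 0xa1→b20/s4 MISS; vc=[21,12]
#12 0x65→b12/s4 VC-HIT; vc=[21,20]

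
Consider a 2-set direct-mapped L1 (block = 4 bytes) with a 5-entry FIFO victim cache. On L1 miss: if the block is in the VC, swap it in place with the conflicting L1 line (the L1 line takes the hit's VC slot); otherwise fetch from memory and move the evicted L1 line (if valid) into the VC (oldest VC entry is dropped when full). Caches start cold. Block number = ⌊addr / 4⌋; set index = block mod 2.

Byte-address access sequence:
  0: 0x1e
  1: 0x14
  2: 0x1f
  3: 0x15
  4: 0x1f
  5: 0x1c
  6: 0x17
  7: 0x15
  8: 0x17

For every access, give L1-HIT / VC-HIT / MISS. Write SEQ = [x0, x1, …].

SEQ = [MISS, MISS, VC-HIT, VC-HIT, VC-HIT, L1-HIT, VC-HIT, L1-HIT, L1-HIT]

#0 0x1e→b7/s1 MISS; vc=[]
#1 0x14→b5/s1 MISS; vc=[7]
#2 0x1f→b7/s1 VC-HIT; vc=[5]
#3 0x15→b5/s1 VC-HIT; vc=[7]
#4 0x1f→b7/s1 VC-HIT; vc=[5]
#5 0x1c→b7/s1 L1-HIT; vc=[5]
#6 0x17→b5/s1 VC-HIT; vc=[7]
#7 0x15→b5/s1 L1-HIT; vc=[7]
#8 0x17→b5/s1 L1-HIT; vc=[7]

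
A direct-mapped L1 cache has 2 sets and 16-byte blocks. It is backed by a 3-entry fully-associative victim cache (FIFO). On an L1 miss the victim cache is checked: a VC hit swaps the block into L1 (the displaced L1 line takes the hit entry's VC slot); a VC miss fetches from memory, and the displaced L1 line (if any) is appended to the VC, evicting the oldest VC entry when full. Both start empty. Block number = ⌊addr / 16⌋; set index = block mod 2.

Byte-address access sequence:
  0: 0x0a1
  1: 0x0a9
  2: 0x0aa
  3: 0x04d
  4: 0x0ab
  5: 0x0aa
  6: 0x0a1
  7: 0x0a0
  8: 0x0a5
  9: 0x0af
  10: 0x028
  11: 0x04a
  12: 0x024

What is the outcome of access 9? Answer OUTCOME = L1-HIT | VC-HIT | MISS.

  [0] addr=0xa1 blk=10 s=0: MISS | VC []
  [1] addr=0xa9 blk=10 s=0: L1-HIT | VC []
  [2] addr=0xaa blk=10 s=0: L1-HIT | VC []
  [3] addr=0x4d blk=4 s=0: MISS | VC [10]
  [4] addr=0xab blk=10 s=0: VC-HIT | VC [4]
  [5] addr=0xaa blk=10 s=0: L1-HIT | VC [4]
  [6] addr=0xa1 blk=10 s=0: L1-HIT | VC [4]
  [7] addr=0xa0 blk=10 s=0: L1-HIT | VC [4]
  [8] addr=0xa5 blk=10 s=0: L1-HIT | VC [4]
  [9] addr=0xaf blk=10 s=0: L1-HIT | VC [4]
  [10] addr=0x28 blk=2 s=0: MISS | VC [4, 10]
  [11] addr=0x4a blk=4 s=0: VC-HIT | VC [2, 10]
  [12] addr=0x24 blk=2 s=0: VC-HIT | VC [4, 10]

OUTCOME = L1-HIT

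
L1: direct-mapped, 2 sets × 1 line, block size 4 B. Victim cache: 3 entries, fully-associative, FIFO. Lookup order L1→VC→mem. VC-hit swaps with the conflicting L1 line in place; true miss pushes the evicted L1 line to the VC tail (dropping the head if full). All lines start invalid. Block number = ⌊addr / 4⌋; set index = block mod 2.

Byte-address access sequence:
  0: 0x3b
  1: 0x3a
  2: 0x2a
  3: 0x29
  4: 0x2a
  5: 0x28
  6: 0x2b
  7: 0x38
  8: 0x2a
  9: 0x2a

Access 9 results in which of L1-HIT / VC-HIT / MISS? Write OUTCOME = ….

0: 0x3b (blk 14, set 0) → MISS  vc=[]
1: 0x3a (blk 14, set 0) → L1-HIT  vc=[]
2: 0x2a (blk 10, set 0) → MISS  vc=[14]
3: 0x29 (blk 10, set 0) → L1-HIT  vc=[14]
4: 0x2a (blk 10, set 0) → L1-HIT  vc=[14]
5: 0x28 (blk 10, set 0) → L1-HIT  vc=[14]
6: 0x2b (blk 10, set 0) → L1-HIT  vc=[14]
7: 0x38 (blk 14, set 0) → VC-HIT  vc=[10]
8: 0x2a (blk 10, set 0) → VC-HIT  vc=[14]
9: 0x2a (blk 10, set 0) → L1-HIT  vc=[14]

OUTCOME = L1-HIT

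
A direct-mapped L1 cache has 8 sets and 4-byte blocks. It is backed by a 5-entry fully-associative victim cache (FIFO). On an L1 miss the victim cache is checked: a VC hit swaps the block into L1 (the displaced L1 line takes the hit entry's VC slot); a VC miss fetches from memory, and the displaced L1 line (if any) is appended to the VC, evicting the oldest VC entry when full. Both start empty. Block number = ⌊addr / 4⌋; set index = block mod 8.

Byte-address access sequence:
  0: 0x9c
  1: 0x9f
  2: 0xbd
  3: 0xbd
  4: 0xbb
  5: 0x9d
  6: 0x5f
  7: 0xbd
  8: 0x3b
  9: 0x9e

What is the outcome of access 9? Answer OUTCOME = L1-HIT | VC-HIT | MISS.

  [0] addr=0x9c blk=39 s=7: MISS | VC []
  [1] addr=0x9f blk=39 s=7: L1-HIT | VC []
  [2] addr=0xbd blk=47 s=7: MISS | VC [39]
  [3] addr=0xbd blk=47 s=7: L1-HIT | VC [39]
  [4] addr=0xbb blk=46 s=6: MISS | VC [39]
  [5] addr=0x9d blk=39 s=7: VC-HIT | VC [47]
  [6] addr=0x5f blk=23 s=7: MISS | VC [47, 39]
  [7] addr=0xbd blk=47 s=7: VC-HIT | VC [23, 39]
  [8] addr=0x3b blk=14 s=6: MISS | VC [23, 39, 46]
  [9] addr=0x9e blk=39 s=7: VC-HIT | VC [23, 47, 46]

OUTCOME = VC-HIT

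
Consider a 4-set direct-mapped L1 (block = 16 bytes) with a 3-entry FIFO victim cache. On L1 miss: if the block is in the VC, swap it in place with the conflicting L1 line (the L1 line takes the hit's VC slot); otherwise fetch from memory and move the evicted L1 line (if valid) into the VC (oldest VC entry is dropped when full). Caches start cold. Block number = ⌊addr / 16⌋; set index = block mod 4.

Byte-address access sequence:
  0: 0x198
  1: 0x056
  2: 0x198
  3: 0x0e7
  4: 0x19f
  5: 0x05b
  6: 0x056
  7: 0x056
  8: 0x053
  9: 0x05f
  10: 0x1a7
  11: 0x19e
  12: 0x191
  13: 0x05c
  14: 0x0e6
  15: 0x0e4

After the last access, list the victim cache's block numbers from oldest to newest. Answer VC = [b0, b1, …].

VC = [25, 26]

0: 0x198 (blk 25, set 1) → MISS  vc=[]
1: 0x56 (blk 5, set 1) → MISS  vc=[25]
2: 0x198 (blk 25, set 1) → VC-HIT  vc=[5]
3: 0xe7 (blk 14, set 2) → MISS  vc=[5]
4: 0x19f (blk 25, set 1) → L1-HIT  vc=[5]
5: 0x5b (blk 5, set 1) → VC-HIT  vc=[25]
6: 0x56 (blk 5, set 1) → L1-HIT  vc=[25]
7: 0x56 (blk 5, set 1) → L1-HIT  vc=[25]
8: 0x53 (blk 5, set 1) → L1-HIT  vc=[25]
9: 0x5f (blk 5, set 1) → L1-HIT  vc=[25]
10: 0x1a7 (blk 26, set 2) → MISS  vc=[25, 14]
11: 0x19e (blk 25, set 1) → VC-HIT  vc=[5, 14]
12: 0x191 (blk 25, set 1) → L1-HIT  vc=[5, 14]
13: 0x5c (blk 5, set 1) → VC-HIT  vc=[25, 14]
14: 0xe6 (blk 14, set 2) → VC-HIT  vc=[25, 26]
15: 0xe4 (blk 14, set 2) → L1-HIT  vc=[25, 26]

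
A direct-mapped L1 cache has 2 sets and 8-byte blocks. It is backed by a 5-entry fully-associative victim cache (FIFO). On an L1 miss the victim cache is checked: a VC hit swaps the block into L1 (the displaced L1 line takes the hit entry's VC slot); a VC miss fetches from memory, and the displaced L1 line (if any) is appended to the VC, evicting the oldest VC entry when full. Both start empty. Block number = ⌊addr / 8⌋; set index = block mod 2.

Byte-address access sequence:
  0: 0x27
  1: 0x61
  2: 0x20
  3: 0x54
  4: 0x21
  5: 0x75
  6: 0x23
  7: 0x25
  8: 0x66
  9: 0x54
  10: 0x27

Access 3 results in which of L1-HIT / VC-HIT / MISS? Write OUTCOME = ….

OUTCOME = MISS

0: 0x27 (blk 4, set 0) → MISS  vc=[]
1: 0x61 (blk 12, set 0) → MISS  vc=[4]
2: 0x20 (blk 4, set 0) → VC-HIT  vc=[12]
3: 0x54 (blk 10, set 0) → MISS  vc=[12, 4]
4: 0x21 (blk 4, set 0) → VC-HIT  vc=[12, 10]
5: 0x75 (blk 14, set 0) → MISS  vc=[12, 10, 4]
6: 0x23 (blk 4, set 0) → VC-HIT  vc=[12, 10, 14]
7: 0x25 (blk 4, set 0) → L1-HIT  vc=[12, 10, 14]
8: 0x66 (blk 12, set 0) → VC-HIT  vc=[4, 10, 14]
9: 0x54 (blk 10, set 0) → VC-HIT  vc=[4, 12, 14]
10: 0x27 (blk 4, set 0) → VC-HIT  vc=[10, 12, 14]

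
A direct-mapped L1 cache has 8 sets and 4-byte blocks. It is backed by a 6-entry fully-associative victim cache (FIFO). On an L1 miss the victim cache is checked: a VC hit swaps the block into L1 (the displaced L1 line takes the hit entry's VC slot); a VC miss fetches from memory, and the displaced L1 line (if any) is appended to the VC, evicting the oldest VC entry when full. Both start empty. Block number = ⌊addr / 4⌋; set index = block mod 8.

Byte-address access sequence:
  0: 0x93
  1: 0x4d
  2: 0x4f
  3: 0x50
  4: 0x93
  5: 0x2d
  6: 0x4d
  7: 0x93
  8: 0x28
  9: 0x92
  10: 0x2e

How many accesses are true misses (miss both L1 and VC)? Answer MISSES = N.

  [0] addr=0x93 blk=36 s=4: MISS | VC []
  [1] addr=0x4d blk=19 s=3: MISS | VC []
  [2] addr=0x4f blk=19 s=3: L1-HIT | VC []
  [3] addr=0x50 blk=20 s=4: MISS | VC [36]
  [4] addr=0x93 blk=36 s=4: VC-HIT | VC [20]
  [5] addr=0x2d blk=11 s=3: MISS | VC [20, 19]
  [6] addr=0x4d blk=19 s=3: VC-HIT | VC [20, 11]
  [7] addr=0x93 blk=36 s=4: L1-HIT | VC [20, 11]
  [8] addr=0x28 blk=10 s=2: MISS | VC [20, 11]
  [9] addr=0x92 blk=36 s=4: L1-HIT | VC [20, 11]
  [10] addr=0x2e blk=11 s=3: VC-HIT | VC [20, 19]

MISSES = 5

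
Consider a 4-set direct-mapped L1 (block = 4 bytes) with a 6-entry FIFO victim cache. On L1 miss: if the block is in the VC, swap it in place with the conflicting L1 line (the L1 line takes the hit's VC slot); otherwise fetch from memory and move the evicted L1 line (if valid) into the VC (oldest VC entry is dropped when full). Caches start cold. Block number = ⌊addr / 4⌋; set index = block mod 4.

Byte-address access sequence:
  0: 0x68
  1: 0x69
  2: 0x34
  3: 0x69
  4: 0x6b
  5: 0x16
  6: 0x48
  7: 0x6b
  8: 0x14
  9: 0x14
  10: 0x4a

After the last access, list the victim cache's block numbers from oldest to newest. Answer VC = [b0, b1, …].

0: 0x68 (blk 26, set 2) → MISS  vc=[]
1: 0x69 (blk 26, set 2) → L1-HIT  vc=[]
2: 0x34 (blk 13, set 1) → MISS  vc=[]
3: 0x69 (blk 26, set 2) → L1-HIT  vc=[]
4: 0x6b (blk 26, set 2) → L1-HIT  vc=[]
5: 0x16 (blk 5, set 1) → MISS  vc=[13]
6: 0x48 (blk 18, set 2) → MISS  vc=[13, 26]
7: 0x6b (blk 26, set 2) → VC-HIT  vc=[13, 18]
8: 0x14 (blk 5, set 1) → L1-HIT  vc=[13, 18]
9: 0x14 (blk 5, set 1) → L1-HIT  vc=[13, 18]
10: 0x4a (blk 18, set 2) → VC-HIT  vc=[13, 26]

VC = [13, 26]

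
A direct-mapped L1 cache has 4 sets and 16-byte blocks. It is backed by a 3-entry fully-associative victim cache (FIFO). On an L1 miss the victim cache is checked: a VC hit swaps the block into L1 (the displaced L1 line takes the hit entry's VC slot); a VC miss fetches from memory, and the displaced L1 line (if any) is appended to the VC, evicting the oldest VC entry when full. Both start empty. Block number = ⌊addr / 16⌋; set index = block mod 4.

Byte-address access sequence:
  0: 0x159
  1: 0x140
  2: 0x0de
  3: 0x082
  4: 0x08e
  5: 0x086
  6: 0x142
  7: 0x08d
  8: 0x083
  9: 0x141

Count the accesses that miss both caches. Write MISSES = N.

MISSES = 4

#0 0x159→b21/s1 MISS; vc=[]
#1 0x140→b20/s0 MISS; vc=[]
#2 0xde→b13/s1 MISS; vc=[21]
#3 0x82→b8/s0 MISS; vc=[21,20]
#4 0x8e→b8/s0 L1-HIT; vc=[21,20]
#5 0x86→b8/s0 L1-HIT; vc=[21,20]
#6 0x142→b20/s0 VC-HIT; vc=[21,8]
#7 0x8d→b8/s0 VC-HIT; vc=[21,20]
#8 0x83→b8/s0 L1-HIT; vc=[21,20]
#9 0x141→b20/s0 VC-HIT; vc=[21,8]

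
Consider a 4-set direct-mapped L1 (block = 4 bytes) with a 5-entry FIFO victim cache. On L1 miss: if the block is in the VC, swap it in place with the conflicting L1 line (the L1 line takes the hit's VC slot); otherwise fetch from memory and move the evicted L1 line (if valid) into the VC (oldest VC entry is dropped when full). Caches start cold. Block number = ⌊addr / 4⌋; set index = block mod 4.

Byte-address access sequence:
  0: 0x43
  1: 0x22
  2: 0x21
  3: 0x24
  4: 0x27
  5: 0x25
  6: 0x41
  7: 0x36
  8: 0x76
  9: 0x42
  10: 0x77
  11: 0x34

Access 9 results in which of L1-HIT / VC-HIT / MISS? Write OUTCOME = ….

OUTCOME = L1-HIT

0: 0x43 (blk 16, set 0) → MISS  vc=[]
1: 0x22 (blk 8, set 0) → MISS  vc=[16]
2: 0x21 (blk 8, set 0) → L1-HIT  vc=[16]
3: 0x24 (blk 9, set 1) → MISS  vc=[16]
4: 0x27 (blk 9, set 1) → L1-HIT  vc=[16]
5: 0x25 (blk 9, set 1) → L1-HIT  vc=[16]
6: 0x41 (blk 16, set 0) → VC-HIT  vc=[8]
7: 0x36 (blk 13, set 1) → MISS  vc=[8, 9]
8: 0x76 (blk 29, set 1) → MISS  vc=[8, 9, 13]
9: 0x42 (blk 16, set 0) → L1-HIT  vc=[8, 9, 13]
10: 0x77 (blk 29, set 1) → L1-HIT  vc=[8, 9, 13]
11: 0x34 (blk 13, set 1) → VC-HIT  vc=[8, 9, 29]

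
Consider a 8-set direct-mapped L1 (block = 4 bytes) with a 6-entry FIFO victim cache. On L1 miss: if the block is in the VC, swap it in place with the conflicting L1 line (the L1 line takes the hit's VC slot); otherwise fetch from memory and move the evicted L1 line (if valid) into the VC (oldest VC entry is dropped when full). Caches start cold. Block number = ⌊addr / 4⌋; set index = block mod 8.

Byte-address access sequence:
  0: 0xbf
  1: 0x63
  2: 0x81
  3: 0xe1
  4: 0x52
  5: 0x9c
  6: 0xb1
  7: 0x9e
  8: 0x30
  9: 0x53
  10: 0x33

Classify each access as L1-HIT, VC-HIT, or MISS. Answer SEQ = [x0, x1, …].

#0 0xbf→b47/s7 MISS; vc=[]
#1 0x63→b24/s0 MISS; vc=[]
#2 0x81→b32/s0 MISS; vc=[24]
#3 0xe1→b56/s0 MISS; vc=[24,32]
#4 0x52→b20/s4 MISS; vc=[24,32]
#5 0x9c→b39/s7 MISS; vc=[24,32,47]
#6 0xb1→b44/s4 MISS; vc=[24,32,47,20]
#7 0x9e→b39/s7 L1-HIT; vc=[24,32,47,20]
#8 0x30→b12/s4 MISS; vc=[24,32,47,20,44]
#9 0x53→b20/s4 VC-HIT; vc=[24,32,47,12,44]
#10 0x33→b12/s4 VC-HIT; vc=[24,32,47,20,44]

SEQ = [MISS, MISS, MISS, MISS, MISS, MISS, MISS, L1-HIT, MISS, VC-HIT, VC-HIT]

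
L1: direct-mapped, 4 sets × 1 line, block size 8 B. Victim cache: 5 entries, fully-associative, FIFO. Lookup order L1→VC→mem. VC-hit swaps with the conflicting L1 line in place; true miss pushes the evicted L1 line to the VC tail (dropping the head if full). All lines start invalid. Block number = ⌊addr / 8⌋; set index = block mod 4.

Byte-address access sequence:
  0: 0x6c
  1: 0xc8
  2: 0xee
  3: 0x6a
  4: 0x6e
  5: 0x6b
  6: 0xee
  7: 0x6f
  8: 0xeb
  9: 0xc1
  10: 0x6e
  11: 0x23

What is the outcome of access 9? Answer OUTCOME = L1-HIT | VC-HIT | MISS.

#0 0x6c→b13/s1 MISS; vc=[]
#1 0xc8→b25/s1 MISS; vc=[13]
#2 0xee→b29/s1 MISS; vc=[13,25]
#3 0x6a→b13/s1 VC-HIT; vc=[29,25]
#4 0x6e→b13/s1 L1-HIT; vc=[29,25]
#5 0x6b→b13/s1 L1-HIT; vc=[29,25]
#6 0xee→b29/s1 VC-HIT; vc=[13,25]
#7 0x6f→b13/s1 VC-HIT; vc=[29,25]
#8 0xeb→b29/s1 VC-HIT; vc=[13,25]
#9 0xc1→b24/s0 MISS; vc=[13,25]
#10 0x6e→b13/s1 VC-HIT; vc=[29,25]
#11 0x23→b4/s0 MISS; vc=[29,25,24]

OUTCOME = MISS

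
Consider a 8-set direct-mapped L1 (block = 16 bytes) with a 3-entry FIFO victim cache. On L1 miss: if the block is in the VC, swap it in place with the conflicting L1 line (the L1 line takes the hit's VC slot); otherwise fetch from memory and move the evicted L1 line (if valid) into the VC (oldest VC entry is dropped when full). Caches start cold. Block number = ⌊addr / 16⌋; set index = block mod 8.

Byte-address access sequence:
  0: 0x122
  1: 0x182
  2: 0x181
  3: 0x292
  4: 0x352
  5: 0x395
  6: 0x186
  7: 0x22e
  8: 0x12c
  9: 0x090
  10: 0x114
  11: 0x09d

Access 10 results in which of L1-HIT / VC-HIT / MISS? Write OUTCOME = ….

  [0] addr=0x122 blk=18 s=2: MISS | VC []
  [1] addr=0x182 blk=24 s=0: MISS | VC []
  [2] addr=0x181 blk=24 s=0: L1-HIT | VC []
  [3] addr=0x292 blk=41 s=1: MISS | VC []
  [4] addr=0x352 blk=53 s=5: MISS | VC []
  [5] addr=0x395 blk=57 s=1: MISS | VC [41]
  [6] addr=0x186 blk=24 s=0: L1-HIT | VC [41]
  [7] addr=0x22e blk=34 s=2: MISS | VC [41, 18]
  [8] addr=0x12c blk=18 s=2: VC-HIT | VC [41, 34]
  [9] addr=0x90 blk=9 s=1: MISS | VC [41, 34, 57]
  [10] addr=0x114 blk=17 s=1: MISS | VC [34, 57, 9]
  [11] addr=0x9d blk=9 s=1: VC-HIT | VC [34, 57, 17]

OUTCOME = MISS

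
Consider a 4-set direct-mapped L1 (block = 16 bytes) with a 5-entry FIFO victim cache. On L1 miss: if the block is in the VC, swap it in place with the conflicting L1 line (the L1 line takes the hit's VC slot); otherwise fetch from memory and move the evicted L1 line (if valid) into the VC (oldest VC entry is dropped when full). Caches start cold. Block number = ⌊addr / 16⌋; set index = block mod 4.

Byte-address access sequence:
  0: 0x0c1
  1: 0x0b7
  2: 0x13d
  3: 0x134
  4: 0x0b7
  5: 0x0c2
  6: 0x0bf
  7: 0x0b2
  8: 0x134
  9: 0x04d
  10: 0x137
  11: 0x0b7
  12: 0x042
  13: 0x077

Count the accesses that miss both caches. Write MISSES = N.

MISSES = 5

  [0] addr=0xc1 blk=12 s=0: MISS | VC []
  [1] addr=0xb7 blk=11 s=3: MISS | VC []
  [2] addr=0x13d blk=19 s=3: MISS | VC [11]
  [3] addr=0x134 blk=19 s=3: L1-HIT | VC [11]
  [4] addr=0xb7 blk=11 s=3: VC-HIT | VC [19]
  [5] addr=0xc2 blk=12 s=0: L1-HIT | VC [19]
  [6] addr=0xbf blk=11 s=3: L1-HIT | VC [19]
  [7] addr=0xb2 blk=11 s=3: L1-HIT | VC [19]
  [8] addr=0x134 blk=19 s=3: VC-HIT | VC [11]
  [9] addr=0x4d blk=4 s=0: MISS | VC [11, 12]
  [10] addr=0x137 blk=19 s=3: L1-HIT | VC [11, 12]
  [11] addr=0xb7 blk=11 s=3: VC-HIT | VC [19, 12]
  [12] addr=0x42 blk=4 s=0: L1-HIT | VC [19, 12]
  [13] addr=0x77 blk=7 s=3: MISS | VC [19, 12, 11]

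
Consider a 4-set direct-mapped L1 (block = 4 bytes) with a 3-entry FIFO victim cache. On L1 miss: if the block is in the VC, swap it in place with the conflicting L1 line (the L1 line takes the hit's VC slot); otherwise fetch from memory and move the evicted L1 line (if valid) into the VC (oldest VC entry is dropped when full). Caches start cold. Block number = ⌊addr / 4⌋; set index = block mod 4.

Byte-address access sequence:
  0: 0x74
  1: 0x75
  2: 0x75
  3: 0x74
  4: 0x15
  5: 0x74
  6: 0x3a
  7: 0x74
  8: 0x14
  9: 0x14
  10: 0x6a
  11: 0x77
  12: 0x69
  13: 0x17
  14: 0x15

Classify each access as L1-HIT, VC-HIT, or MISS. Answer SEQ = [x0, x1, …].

0: 0x74 (blk 29, set 1) → MISS  vc=[]
1: 0x75 (blk 29, set 1) → L1-HIT  vc=[]
2: 0x75 (blk 29, set 1) → L1-HIT  vc=[]
3: 0x74 (blk 29, set 1) → L1-HIT  vc=[]
4: 0x15 (blk 5, set 1) → MISS  vc=[29]
5: 0x74 (blk 29, set 1) → VC-HIT  vc=[5]
6: 0x3a (blk 14, set 2) → MISS  vc=[5]
7: 0x74 (blk 29, set 1) → L1-HIT  vc=[5]
8: 0x14 (blk 5, set 1) → VC-HIT  vc=[29]
9: 0x14 (blk 5, set 1) → L1-HIT  vc=[29]
10: 0x6a (blk 26, set 2) → MISS  vc=[29, 14]
11: 0x77 (blk 29, set 1) → VC-HIT  vc=[5, 14]
12: 0x69 (blk 26, set 2) → L1-HIT  vc=[5, 14]
13: 0x17 (blk 5, set 1) → VC-HIT  vc=[29, 14]
14: 0x15 (blk 5, set 1) → L1-HIT  vc=[29, 14]

SEQ = [MISS, L1-HIT, L1-HIT, L1-HIT, MISS, VC-HIT, MISS, L1-HIT, VC-HIT, L1-HIT, MISS, VC-HIT, L1-HIT, VC-HIT, L1-HIT]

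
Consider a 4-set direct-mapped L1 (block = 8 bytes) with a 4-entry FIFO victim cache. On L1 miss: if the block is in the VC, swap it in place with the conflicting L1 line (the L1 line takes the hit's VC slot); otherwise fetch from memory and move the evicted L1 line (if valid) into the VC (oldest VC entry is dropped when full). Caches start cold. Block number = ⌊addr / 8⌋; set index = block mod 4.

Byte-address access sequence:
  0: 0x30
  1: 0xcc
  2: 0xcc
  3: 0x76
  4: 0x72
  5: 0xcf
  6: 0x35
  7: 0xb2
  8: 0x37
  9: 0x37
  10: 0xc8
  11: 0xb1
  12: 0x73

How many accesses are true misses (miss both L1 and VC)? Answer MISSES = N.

MISSES = 4

  [0] addr=0x30 blk=6 s=2: MISS | VC []
  [1] addr=0xcc blk=25 s=1: MISS | VC []
  [2] addr=0xcc blk=25 s=1: L1-HIT | VC []
  [3] addr=0x76 blk=14 s=2: MISS | VC [6]
  [4] addr=0x72 blk=14 s=2: L1-HIT | VC [6]
  [5] addr=0xcf blk=25 s=1: L1-HIT | VC [6]
  [6] addr=0x35 blk=6 s=2: VC-HIT | VC [14]
  [7] addr=0xb2 blk=22 s=2: MISS | VC [14, 6]
  [8] addr=0x37 blk=6 s=2: VC-HIT | VC [14, 22]
  [9] addr=0x37 blk=6 s=2: L1-HIT | VC [14, 22]
  [10] addr=0xc8 blk=25 s=1: L1-HIT | VC [14, 22]
  [11] addr=0xb1 blk=22 s=2: VC-HIT | VC [14, 6]
  [12] addr=0x73 blk=14 s=2: VC-HIT | VC [22, 6]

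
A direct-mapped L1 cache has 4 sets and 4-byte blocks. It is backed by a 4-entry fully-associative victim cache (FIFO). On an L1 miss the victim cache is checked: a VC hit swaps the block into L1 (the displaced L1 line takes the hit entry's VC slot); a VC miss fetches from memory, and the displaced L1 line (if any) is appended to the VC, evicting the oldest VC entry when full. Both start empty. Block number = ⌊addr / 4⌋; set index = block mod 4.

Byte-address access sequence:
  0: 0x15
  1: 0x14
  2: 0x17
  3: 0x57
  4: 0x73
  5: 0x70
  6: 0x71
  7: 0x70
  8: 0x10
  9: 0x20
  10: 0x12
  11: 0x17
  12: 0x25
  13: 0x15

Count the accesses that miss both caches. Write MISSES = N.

0: 0x15 (blk 5, set 1) → MISS  vc=[]
1: 0x14 (blk 5, set 1) → L1-HIT  vc=[]
2: 0x17 (blk 5, set 1) → L1-HIT  vc=[]
3: 0x57 (blk 21, set 1) → MISS  vc=[5]
4: 0x73 (blk 28, set 0) → MISS  vc=[5]
5: 0x70 (blk 28, set 0) → L1-HIT  vc=[5]
6: 0x71 (blk 28, set 0) → L1-HIT  vc=[5]
7: 0x70 (blk 28, set 0) → L1-HIT  vc=[5]
8: 0x10 (blk 4, set 0) → MISS  vc=[5, 28]
9: 0x20 (blk 8, set 0) → MISS  vc=[5, 28, 4]
10: 0x12 (blk 4, set 0) → VC-HIT  vc=[5, 28, 8]
11: 0x17 (blk 5, set 1) → VC-HIT  vc=[21, 28, 8]
12: 0x25 (blk 9, set 1) → MISS  vc=[21, 28, 8, 5]
13: 0x15 (blk 5, set 1) → VC-HIT  vc=[21, 28, 8, 9]

MISSES = 6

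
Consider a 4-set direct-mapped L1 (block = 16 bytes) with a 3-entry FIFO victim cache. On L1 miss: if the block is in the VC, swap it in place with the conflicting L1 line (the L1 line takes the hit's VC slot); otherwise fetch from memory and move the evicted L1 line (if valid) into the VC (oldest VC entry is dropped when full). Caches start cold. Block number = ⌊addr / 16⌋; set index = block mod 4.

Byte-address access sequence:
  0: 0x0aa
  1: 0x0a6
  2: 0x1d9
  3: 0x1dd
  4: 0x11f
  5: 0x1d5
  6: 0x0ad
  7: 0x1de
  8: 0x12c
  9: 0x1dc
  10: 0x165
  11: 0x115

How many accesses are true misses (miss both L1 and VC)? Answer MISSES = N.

#0 0xaa→b10/s2 MISS; vc=[]
#1 0xa6→b10/s2 L1-HIT; vc=[]
#2 0x1d9→b29/s1 MISS; vc=[]
#3 0x1dd→b29/s1 L1-HIT; vc=[]
#4 0x11f→b17/s1 MISS; vc=[29]
#5 0x1d5→b29/s1 VC-HIT; vc=[17]
#6 0xad→b10/s2 L1-HIT; vc=[17]
#7 0x1de→b29/s1 L1-HIT; vc=[17]
#8 0x12c→b18/s2 MISS; vc=[17,10]
#9 0x1dc→b29/s1 L1-HIT; vc=[17,10]
#10 0x165→b22/s2 MISS; vc=[17,10,18]
#11 0x115→b17/s1 VC-HIT; vc=[29,10,18]

MISSES = 5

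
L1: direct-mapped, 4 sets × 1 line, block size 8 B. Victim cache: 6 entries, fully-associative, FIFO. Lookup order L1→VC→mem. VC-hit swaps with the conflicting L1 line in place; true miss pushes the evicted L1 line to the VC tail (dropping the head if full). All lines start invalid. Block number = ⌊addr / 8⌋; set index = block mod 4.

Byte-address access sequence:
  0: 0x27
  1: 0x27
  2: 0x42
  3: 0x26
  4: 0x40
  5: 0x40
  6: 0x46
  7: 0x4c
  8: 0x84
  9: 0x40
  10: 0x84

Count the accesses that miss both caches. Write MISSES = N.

0: 0x27 (blk 4, set 0) → MISS  vc=[]
1: 0x27 (blk 4, set 0) → L1-HIT  vc=[]
2: 0x42 (blk 8, set 0) → MISS  vc=[4]
3: 0x26 (blk 4, set 0) → VC-HIT  vc=[8]
4: 0x40 (blk 8, set 0) → VC-HIT  vc=[4]
5: 0x40 (blk 8, set 0) → L1-HIT  vc=[4]
6: 0x46 (blk 8, set 0) → L1-HIT  vc=[4]
7: 0x4c (blk 9, set 1) → MISS  vc=[4]
8: 0x84 (blk 16, set 0) → MISS  vc=[4, 8]
9: 0x40 (blk 8, set 0) → VC-HIT  vc=[4, 16]
10: 0x84 (blk 16, set 0) → VC-HIT  vc=[4, 8]

MISSES = 4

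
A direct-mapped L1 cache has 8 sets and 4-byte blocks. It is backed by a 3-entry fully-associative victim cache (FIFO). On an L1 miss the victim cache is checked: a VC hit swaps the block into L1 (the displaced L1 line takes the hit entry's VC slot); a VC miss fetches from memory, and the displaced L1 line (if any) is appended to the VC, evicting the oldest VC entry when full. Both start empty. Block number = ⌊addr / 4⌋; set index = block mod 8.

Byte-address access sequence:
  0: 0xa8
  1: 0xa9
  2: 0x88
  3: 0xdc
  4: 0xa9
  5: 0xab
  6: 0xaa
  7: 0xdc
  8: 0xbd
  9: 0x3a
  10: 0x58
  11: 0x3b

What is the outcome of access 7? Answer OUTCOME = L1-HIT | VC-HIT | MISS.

OUTCOME = L1-HIT

  [0] addr=0xa8 blk=42 s=2: MISS | VC []
  [1] addr=0xa9 blk=42 s=2: L1-HIT | VC []
  [2] addr=0x88 blk=34 s=2: MISS | VC [42]
  [3] addr=0xdc blk=55 s=7: MISS | VC [42]
  [4] addr=0xa9 blk=42 s=2: VC-HIT | VC [34]
  [5] addr=0xab blk=42 s=2: L1-HIT | VC [34]
  [6] addr=0xaa blk=42 s=2: L1-HIT | VC [34]
  [7] addr=0xdc blk=55 s=7: L1-HIT | VC [34]
  [8] addr=0xbd blk=47 s=7: MISS | VC [34, 55]
  [9] addr=0x3a blk=14 s=6: MISS | VC [34, 55]
  [10] addr=0x58 blk=22 s=6: MISS | VC [34, 55, 14]
  [11] addr=0x3b blk=14 s=6: VC-HIT | VC [34, 55, 22]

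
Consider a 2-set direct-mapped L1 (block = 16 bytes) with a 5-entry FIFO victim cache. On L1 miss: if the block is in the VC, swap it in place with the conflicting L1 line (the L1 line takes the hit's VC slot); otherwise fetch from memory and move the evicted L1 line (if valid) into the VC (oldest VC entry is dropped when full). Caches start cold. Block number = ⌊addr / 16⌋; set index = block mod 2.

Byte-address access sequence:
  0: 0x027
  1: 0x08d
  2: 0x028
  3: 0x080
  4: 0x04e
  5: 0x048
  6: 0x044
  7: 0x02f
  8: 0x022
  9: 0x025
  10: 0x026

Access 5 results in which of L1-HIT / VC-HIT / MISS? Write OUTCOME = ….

OUTCOME = L1-HIT

0: 0x27 (blk 2, set 0) → MISS  vc=[]
1: 0x8d (blk 8, set 0) → MISS  vc=[2]
2: 0x28 (blk 2, set 0) → VC-HIT  vc=[8]
3: 0x80 (blk 8, set 0) → VC-HIT  vc=[2]
4: 0x4e (blk 4, set 0) → MISS  vc=[2, 8]
5: 0x48 (blk 4, set 0) → L1-HIT  vc=[2, 8]
6: 0x44 (blk 4, set 0) → L1-HIT  vc=[2, 8]
7: 0x2f (blk 2, set 0) → VC-HIT  vc=[4, 8]
8: 0x22 (blk 2, set 0) → L1-HIT  vc=[4, 8]
9: 0x25 (blk 2, set 0) → L1-HIT  vc=[4, 8]
10: 0x26 (blk 2, set 0) → L1-HIT  vc=[4, 8]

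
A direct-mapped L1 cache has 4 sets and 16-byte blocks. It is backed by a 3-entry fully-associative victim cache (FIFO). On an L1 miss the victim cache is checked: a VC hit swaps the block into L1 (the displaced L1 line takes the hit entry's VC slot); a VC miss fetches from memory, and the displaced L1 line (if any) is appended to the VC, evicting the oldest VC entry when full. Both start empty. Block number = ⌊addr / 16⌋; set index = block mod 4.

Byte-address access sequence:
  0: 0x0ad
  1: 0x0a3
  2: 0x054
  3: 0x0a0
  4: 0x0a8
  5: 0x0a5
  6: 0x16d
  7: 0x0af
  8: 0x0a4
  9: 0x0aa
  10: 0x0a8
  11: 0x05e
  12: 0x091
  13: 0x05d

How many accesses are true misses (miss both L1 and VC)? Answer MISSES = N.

MISSES = 4

#0 0xad→b10/s2 MISS; vc=[]
#1 0xa3→b10/s2 L1-HIT; vc=[]
#2 0x54→b5/s1 MISS; vc=[]
#3 0xa0→b10/s2 L1-HIT; vc=[]
#4 0xa8→b10/s2 L1-HIT; vc=[]
#5 0xa5→b10/s2 L1-HIT; vc=[]
#6 0x16d→b22/s2 MISS; vc=[10]
#7 0xaf→b10/s2 VC-HIT; vc=[22]
#8 0xa4→b10/s2 L1-HIT; vc=[22]
#9 0xaa→b10/s2 L1-HIT; vc=[22]
#10 0xa8→b10/s2 L1-HIT; vc=[22]
#11 0x5e→b5/s1 L1-HIT; vc=[22]
#12 0x91→b9/s1 MISS; vc=[22,5]
#13 0x5d→b5/s1 VC-HIT; vc=[22,9]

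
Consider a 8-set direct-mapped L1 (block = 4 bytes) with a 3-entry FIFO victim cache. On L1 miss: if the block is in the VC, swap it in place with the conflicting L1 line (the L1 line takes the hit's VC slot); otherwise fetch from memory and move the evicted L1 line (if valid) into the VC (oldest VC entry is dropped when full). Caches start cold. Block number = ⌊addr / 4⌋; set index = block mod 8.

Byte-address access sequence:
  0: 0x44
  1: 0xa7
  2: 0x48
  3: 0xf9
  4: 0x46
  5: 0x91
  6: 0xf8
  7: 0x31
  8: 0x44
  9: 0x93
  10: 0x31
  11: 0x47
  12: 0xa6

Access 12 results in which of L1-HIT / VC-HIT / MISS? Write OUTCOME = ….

OUTCOME = VC-HIT

0: 0x44 (blk 17, set 1) → MISS  vc=[]
1: 0xa7 (blk 41, set 1) → MISS  vc=[17]
2: 0x48 (blk 18, set 2) → MISS  vc=[17]
3: 0xf9 (blk 62, set 6) → MISS  vc=[17]
4: 0x46 (blk 17, set 1) → VC-HIT  vc=[41]
5: 0x91 (blk 36, set 4) → MISS  vc=[41]
6: 0xf8 (blk 62, set 6) → L1-HIT  vc=[41]
7: 0x31 (blk 12, set 4) → MISS  vc=[41, 36]
8: 0x44 (blk 17, set 1) → L1-HIT  vc=[41, 36]
9: 0x93 (blk 36, set 4) → VC-HIT  vc=[41, 12]
10: 0x31 (blk 12, set 4) → VC-HIT  vc=[41, 36]
11: 0x47 (blk 17, set 1) → L1-HIT  vc=[41, 36]
12: 0xa6 (blk 41, set 1) → VC-HIT  vc=[17, 36]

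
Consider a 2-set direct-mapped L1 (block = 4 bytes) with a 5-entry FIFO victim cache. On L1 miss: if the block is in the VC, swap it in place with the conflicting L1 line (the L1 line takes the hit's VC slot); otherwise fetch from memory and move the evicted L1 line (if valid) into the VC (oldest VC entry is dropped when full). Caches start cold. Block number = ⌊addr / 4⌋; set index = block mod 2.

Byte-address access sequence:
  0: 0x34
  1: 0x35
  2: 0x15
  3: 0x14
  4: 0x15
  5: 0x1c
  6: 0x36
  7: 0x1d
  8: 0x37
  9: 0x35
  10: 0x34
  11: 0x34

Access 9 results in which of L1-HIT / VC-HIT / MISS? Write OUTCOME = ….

0: 0x34 (blk 13, set 1) → MISS  vc=[]
1: 0x35 (blk 13, set 1) → L1-HIT  vc=[]
2: 0x15 (blk 5, set 1) → MISS  vc=[13]
3: 0x14 (blk 5, set 1) → L1-HIT  vc=[13]
4: 0x15 (blk 5, set 1) → L1-HIT  vc=[13]
5: 0x1c (blk 7, set 1) → MISS  vc=[13, 5]
6: 0x36 (blk 13, set 1) → VC-HIT  vc=[7, 5]
7: 0x1d (blk 7, set 1) → VC-HIT  vc=[13, 5]
8: 0x37 (blk 13, set 1) → VC-HIT  vc=[7, 5]
9: 0x35 (blk 13, set 1) → L1-HIT  vc=[7, 5]
10: 0x34 (blk 13, set 1) → L1-HIT  vc=[7, 5]
11: 0x34 (blk 13, set 1) → L1-HIT  vc=[7, 5]

OUTCOME = L1-HIT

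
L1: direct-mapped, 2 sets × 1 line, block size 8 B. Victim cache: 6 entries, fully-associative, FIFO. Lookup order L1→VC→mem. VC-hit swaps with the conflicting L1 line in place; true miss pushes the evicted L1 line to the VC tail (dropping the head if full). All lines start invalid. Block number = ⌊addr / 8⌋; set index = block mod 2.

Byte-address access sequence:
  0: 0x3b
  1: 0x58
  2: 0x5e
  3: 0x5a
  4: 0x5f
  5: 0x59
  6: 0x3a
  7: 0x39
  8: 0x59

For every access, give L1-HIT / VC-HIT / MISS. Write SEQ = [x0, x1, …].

SEQ = [MISS, MISS, L1-HIT, L1-HIT, L1-HIT, L1-HIT, VC-HIT, L1-HIT, VC-HIT]

0: 0x3b (blk 7, set 1) → MISS  vc=[]
1: 0x58 (blk 11, set 1) → MISS  vc=[7]
2: 0x5e (blk 11, set 1) → L1-HIT  vc=[7]
3: 0x5a (blk 11, set 1) → L1-HIT  vc=[7]
4: 0x5f (blk 11, set 1) → L1-HIT  vc=[7]
5: 0x59 (blk 11, set 1) → L1-HIT  vc=[7]
6: 0x3a (blk 7, set 1) → VC-HIT  vc=[11]
7: 0x39 (blk 7, set 1) → L1-HIT  vc=[11]
8: 0x59 (blk 11, set 1) → VC-HIT  vc=[7]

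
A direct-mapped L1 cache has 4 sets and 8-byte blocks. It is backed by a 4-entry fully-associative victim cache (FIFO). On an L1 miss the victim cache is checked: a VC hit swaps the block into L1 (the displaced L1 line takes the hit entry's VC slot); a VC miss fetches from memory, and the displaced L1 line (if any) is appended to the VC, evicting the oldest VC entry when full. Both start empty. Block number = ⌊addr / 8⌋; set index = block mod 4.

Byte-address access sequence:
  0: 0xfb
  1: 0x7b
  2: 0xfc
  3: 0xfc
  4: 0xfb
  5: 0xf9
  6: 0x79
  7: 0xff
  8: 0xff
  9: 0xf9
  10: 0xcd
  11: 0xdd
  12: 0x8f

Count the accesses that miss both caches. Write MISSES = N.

#0 0xfb→b31/s3 MISS; vc=[]
#1 0x7b→b15/s3 MISS; vc=[31]
#2 0xfc→b31/s3 VC-HIT; vc=[15]
#3 0xfc→b31/s3 L1-HIT; vc=[15]
#4 0xfb→b31/s3 L1-HIT; vc=[15]
#5 0xf9→b31/s3 L1-HIT; vc=[15]
#6 0x79→b15/s3 VC-HIT; vc=[31]
#7 0xff→b31/s3 VC-HIT; vc=[15]
#8 0xff→b31/s3 L1-HIT; vc=[15]
#9 0xf9→b31/s3 L1-HIT; vc=[15]
#10 0xcd→b25/s1 MISS; vc=[15]
#11 0xdd→b27/s3 MISS; vc=[15,31]
#12 0x8f→b17/s1 MISS; vc=[15,31,25]

MISSES = 5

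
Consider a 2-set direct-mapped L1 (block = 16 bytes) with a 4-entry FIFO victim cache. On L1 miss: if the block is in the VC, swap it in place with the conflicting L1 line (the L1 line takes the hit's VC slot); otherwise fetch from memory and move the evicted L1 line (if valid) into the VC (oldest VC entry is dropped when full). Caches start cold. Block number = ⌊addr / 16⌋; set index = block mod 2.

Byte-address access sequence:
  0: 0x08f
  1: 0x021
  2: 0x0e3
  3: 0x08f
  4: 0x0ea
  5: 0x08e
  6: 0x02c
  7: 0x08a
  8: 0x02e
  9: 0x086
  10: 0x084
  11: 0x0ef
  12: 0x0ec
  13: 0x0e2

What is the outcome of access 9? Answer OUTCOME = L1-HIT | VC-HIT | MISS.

OUTCOME = VC-HIT

  [0] addr=0x8f blk=8 s=0: MISS | VC []
  [1] addr=0x21 blk=2 s=0: MISS | VC [8]
  [2] addr=0xe3 blk=14 s=0: MISS | VC [8, 2]
  [3] addr=0x8f blk=8 s=0: VC-HIT | VC [14, 2]
  [4] addr=0xea blk=14 s=0: VC-HIT | VC [8, 2]
  [5] addr=0x8e blk=8 s=0: VC-HIT | VC [14, 2]
  [6] addr=0x2c blk=2 s=0: VC-HIT | VC [14, 8]
  [7] addr=0x8a blk=8 s=0: VC-HIT | VC [14, 2]
  [8] addr=0x2e blk=2 s=0: VC-HIT | VC [14, 8]
  [9] addr=0x86 blk=8 s=0: VC-HIT | VC [14, 2]
  [10] addr=0x84 blk=8 s=0: L1-HIT | VC [14, 2]
  [11] addr=0xef blk=14 s=0: VC-HIT | VC [8, 2]
  [12] addr=0xec blk=14 s=0: L1-HIT | VC [8, 2]
  [13] addr=0xe2 blk=14 s=0: L1-HIT | VC [8, 2]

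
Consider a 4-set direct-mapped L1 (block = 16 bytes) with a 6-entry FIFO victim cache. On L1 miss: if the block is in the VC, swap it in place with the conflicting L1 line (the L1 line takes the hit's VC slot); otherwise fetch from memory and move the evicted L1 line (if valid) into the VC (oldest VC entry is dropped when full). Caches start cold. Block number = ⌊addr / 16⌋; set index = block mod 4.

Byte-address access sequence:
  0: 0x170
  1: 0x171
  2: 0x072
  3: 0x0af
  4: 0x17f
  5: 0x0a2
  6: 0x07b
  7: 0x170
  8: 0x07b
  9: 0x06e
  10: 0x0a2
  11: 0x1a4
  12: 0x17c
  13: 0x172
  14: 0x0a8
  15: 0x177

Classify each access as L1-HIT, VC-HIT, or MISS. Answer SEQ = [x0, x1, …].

SEQ = [MISS, L1-HIT, MISS, MISS, VC-HIT, L1-HIT, VC-HIT, VC-HIT, VC-HIT, MISS, VC-HIT, MISS, VC-HIT, L1-HIT, VC-HIT, L1-HIT]

0: 0x170 (blk 23, set 3) → MISS  vc=[]
1: 0x171 (blk 23, set 3) → L1-HIT  vc=[]
2: 0x72 (blk 7, set 3) → MISS  vc=[23]
3: 0xaf (blk 10, set 2) → MISS  vc=[23]
4: 0x17f (blk 23, set 3) → VC-HIT  vc=[7]
5: 0xa2 (blk 10, set 2) → L1-HIT  vc=[7]
6: 0x7b (blk 7, set 3) → VC-HIT  vc=[23]
7: 0x170 (blk 23, set 3) → VC-HIT  vc=[7]
8: 0x7b (blk 7, set 3) → VC-HIT  vc=[23]
9: 0x6e (blk 6, set 2) → MISS  vc=[23, 10]
10: 0xa2 (blk 10, set 2) → VC-HIT  vc=[23, 6]
11: 0x1a4 (blk 26, set 2) → MISS  vc=[23, 6, 10]
12: 0x17c (blk 23, set 3) → VC-HIT  vc=[7, 6, 10]
13: 0x172 (blk 23, set 3) → L1-HIT  vc=[7, 6, 10]
14: 0xa8 (blk 10, set 2) → VC-HIT  vc=[7, 6, 26]
15: 0x177 (blk 23, set 3) → L1-HIT  vc=[7, 6, 26]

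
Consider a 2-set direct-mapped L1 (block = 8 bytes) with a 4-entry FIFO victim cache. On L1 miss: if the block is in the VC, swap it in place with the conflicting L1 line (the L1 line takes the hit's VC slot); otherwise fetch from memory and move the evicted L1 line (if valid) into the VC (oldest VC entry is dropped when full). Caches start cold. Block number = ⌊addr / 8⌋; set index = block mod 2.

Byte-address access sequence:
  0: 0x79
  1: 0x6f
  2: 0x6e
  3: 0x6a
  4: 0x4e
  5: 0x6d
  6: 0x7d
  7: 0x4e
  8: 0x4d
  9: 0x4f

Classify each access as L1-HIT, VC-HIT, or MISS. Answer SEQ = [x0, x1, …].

0: 0x79 (blk 15, set 1) → MISS  vc=[]
1: 0x6f (blk 13, set 1) → MISS  vc=[15]
2: 0x6e (blk 13, set 1) → L1-HIT  vc=[15]
3: 0x6a (blk 13, set 1) → L1-HIT  vc=[15]
4: 0x4e (blk 9, set 1) → MISS  vc=[15, 13]
5: 0x6d (blk 13, set 1) → VC-HIT  vc=[15, 9]
6: 0x7d (blk 15, set 1) → VC-HIT  vc=[13, 9]
7: 0x4e (blk 9, set 1) → VC-HIT  vc=[13, 15]
8: 0x4d (blk 9, set 1) → L1-HIT  vc=[13, 15]
9: 0x4f (blk 9, set 1) → L1-HIT  vc=[13, 15]

SEQ = [MISS, MISS, L1-HIT, L1-HIT, MISS, VC-HIT, VC-HIT, VC-HIT, L1-HIT, L1-HIT]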